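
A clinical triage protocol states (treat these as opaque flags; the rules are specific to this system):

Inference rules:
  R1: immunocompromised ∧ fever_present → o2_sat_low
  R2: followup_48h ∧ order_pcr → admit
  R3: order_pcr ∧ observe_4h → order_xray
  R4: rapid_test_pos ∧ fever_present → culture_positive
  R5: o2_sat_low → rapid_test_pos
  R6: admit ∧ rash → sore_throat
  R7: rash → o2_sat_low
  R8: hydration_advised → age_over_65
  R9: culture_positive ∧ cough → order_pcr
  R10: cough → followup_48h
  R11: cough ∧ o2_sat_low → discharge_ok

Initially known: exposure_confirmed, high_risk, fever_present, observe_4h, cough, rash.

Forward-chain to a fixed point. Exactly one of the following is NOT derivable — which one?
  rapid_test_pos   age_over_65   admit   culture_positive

Round 1 — R7, R10, derive o2_sat_low, followup_48h.
Round 2 — R5, R11, derive rapid_test_pos, discharge_ok.
Round 3 — R4, derive culture_positive.
Round 4 — R9, derive order_pcr.
Round 5 — R2, R3, derive admit, order_xray.
Round 6 — R6, derive sore_throat.
Derived: culture_positive (round 3), admit (round 5), rapid_test_pos (round 2). age_over_65 never appears in any round.

age_over_65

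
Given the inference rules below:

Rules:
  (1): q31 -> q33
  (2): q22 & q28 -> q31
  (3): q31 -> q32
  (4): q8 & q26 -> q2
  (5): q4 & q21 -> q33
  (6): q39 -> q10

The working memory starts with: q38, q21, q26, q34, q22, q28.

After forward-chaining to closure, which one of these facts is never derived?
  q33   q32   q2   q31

q2

Round 1: (2) [q22 & q28 -> q31]. Adds q31.
Round 2: (1) [q31 -> q33]; (3) [q31 -> q32]. Adds q33, q32.
Derived: q33 (round 2), q31 (round 1), q32 (round 2). q2 never appears in any round.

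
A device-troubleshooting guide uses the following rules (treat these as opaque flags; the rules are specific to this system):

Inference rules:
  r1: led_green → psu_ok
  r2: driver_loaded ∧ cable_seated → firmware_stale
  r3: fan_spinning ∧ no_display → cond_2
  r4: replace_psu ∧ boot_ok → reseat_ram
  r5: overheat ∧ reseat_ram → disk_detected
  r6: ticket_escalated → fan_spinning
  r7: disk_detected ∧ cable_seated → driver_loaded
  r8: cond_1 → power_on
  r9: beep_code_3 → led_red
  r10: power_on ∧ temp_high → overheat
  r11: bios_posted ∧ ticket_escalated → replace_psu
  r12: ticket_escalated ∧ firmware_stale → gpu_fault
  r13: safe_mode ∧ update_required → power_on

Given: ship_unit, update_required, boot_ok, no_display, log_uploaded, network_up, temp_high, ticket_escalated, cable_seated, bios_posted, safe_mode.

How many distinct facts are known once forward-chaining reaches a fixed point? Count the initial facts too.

21

Round 1: r6 [ticket_escalated → fan_spinning]; r11 [bios_posted ∧ ticket_escalated → replace_psu]; r13 [safe_mode ∧ update_required → power_on]. Adds fan_spinning, replace_psu, power_on.
Round 2: r3 [fan_spinning ∧ no_display → cond_2]; r4 [replace_psu ∧ boot_ok → reseat_ram]; r10 [power_on ∧ temp_high → overheat]. Adds cond_2, reseat_ram, overheat.
Round 3: r5 [overheat ∧ reseat_ram → disk_detected]. Adds disk_detected.
Round 4: r7 [disk_detected ∧ cable_seated → driver_loaded]. Adds driver_loaded.
Round 5: r2 [driver_loaded ∧ cable_seated → firmware_stale]. Adds firmware_stale.
Round 6: r12 [ticket_escalated ∧ firmware_stale → gpu_fault]. Adds gpu_fault.
Closure: {bios_posted, boot_ok, cable_seated, cond_2, disk_detected, driver_loaded, fan_spinning, firmware_stale, gpu_fault, log_uploaded, network_up, no_display, overheat, power_on, replace_psu, reseat_ram, safe_mode, ship_unit, temp_high, ticket_escalated, update_required} — 21 facts.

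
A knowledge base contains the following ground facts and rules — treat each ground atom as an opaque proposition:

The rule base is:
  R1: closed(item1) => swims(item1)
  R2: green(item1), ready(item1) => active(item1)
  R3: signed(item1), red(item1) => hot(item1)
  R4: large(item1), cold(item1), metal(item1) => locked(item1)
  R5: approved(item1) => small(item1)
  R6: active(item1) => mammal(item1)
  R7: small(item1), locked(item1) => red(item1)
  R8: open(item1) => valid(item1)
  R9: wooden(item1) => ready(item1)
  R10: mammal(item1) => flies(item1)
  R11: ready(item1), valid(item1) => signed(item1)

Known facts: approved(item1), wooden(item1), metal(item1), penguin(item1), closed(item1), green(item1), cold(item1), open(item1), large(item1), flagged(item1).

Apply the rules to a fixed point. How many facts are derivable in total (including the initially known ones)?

21

Round 1: R1 [closed(item1) => swims(item1)]; R4 [large(item1), cold(item1), metal(item1) => locked(item1)]; R5 [approved(item1) => small(item1)]; R8 [open(item1) => valid(item1)]; R9 [wooden(item1) => ready(item1)]. New: swims(item1), locked(item1), small(item1), valid(item1), ready(item1).
Round 2: R2 [green(item1), ready(item1) => active(item1)]; R7 [small(item1), locked(item1) => red(item1)]; R11 [ready(item1), valid(item1) => signed(item1)]. New: active(item1), red(item1), signed(item1).
Round 3: R3 [signed(item1), red(item1) => hot(item1)]; R6 [active(item1) => mammal(item1)]. New: hot(item1), mammal(item1).
Round 4: R10 [mammal(item1) => flies(item1)]. New: flies(item1).
Closure: {active(item1), approved(item1), closed(item1), cold(item1), flagged(item1), flies(item1), green(item1), hot(item1), large(item1), locked(item1), mammal(item1), metal(item1), open(item1), penguin(item1), ready(item1), red(item1), signed(item1), small(item1), swims(item1), valid(item1), wooden(item1)} — 21 facts.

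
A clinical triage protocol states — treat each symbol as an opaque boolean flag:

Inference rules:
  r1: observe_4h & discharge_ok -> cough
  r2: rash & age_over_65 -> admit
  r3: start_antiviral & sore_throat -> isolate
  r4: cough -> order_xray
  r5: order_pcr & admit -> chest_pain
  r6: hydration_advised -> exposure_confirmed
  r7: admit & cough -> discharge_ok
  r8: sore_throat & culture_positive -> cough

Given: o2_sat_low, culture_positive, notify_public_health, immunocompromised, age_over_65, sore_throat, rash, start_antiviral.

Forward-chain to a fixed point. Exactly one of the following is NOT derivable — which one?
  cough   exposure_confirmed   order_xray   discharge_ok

Round 1: r2 [rash & age_over_65 -> admit]; r3 [start_antiviral & sore_throat -> isolate]; r8 [sore_throat & culture_positive -> cough]. New: admit, isolate, cough.
Round 2: r4 [cough -> order_xray]; r7 [admit & cough -> discharge_ok]. New: order_xray, discharge_ok.
Derived: discharge_ok (round 2), order_xray (round 2), cough (round 1). exposure_confirmed never appears in any round.

exposure_confirmed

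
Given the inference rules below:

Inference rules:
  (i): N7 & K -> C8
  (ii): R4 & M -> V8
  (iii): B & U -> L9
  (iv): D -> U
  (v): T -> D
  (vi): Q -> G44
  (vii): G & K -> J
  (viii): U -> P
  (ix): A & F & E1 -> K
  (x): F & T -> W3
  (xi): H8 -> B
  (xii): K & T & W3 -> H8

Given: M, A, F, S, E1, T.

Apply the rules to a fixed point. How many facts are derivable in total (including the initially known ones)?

14

[1] (v) [T -> D]; (ix) [A & F & E1 -> K]; (x) [F & T -> W3]. ⇒ new: D, K, W3.
[2] (iv) [D -> U]; (xii) [K & T & W3 -> H8]. ⇒ new: U, H8.
[3] (viii) [U -> P]; (xi) [H8 -> B]. ⇒ new: P, B.
[4] (iii) [B & U -> L9]. ⇒ new: L9.
Closure: {A, B, D, E1, F, H8, K, L9, M, P, S, T, U, W3} — 14 facts.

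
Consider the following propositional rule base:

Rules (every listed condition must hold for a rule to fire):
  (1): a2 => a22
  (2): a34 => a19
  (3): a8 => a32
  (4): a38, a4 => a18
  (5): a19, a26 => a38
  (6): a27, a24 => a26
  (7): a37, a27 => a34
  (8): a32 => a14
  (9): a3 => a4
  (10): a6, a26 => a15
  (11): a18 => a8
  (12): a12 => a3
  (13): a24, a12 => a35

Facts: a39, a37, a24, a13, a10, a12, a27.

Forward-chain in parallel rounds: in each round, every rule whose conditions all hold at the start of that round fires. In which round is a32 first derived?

[1] (6) [a27, a24 => a26]; (7) [a37, a27 => a34]; (12) [a12 => a3]; (13) [a24, a12 => a35]. ⇒ new: a26, a34, a3, a35.
[2] (2) [a34 => a19]; (9) [a3 => a4]. ⇒ new: a19, a4.
[3] (5) [a19, a26 => a38]. ⇒ new: a38.
[4] (4) [a38, a4 => a18]. ⇒ new: a18.
[5] (11) [a18 => a8]. ⇒ new: a8.
[6] (3) [a8 => a32]. ⇒ new: a32.
a32 first appears in round 6.

6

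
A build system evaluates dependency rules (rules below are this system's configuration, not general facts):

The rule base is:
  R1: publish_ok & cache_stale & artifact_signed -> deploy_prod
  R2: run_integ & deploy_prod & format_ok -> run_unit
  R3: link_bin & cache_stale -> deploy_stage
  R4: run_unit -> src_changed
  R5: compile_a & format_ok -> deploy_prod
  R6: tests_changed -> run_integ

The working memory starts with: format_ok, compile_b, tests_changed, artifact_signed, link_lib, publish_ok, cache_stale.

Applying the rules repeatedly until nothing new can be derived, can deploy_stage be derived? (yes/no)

[1] R1 [publish_ok & cache_stale & artifact_signed -> deploy_prod]; R6 [tests_changed -> run_integ]. ⇒ new: deploy_prod, run_integ.
[2] R2 [run_integ & deploy_prod & format_ok -> run_unit]. ⇒ new: run_unit.
[3] R4 [run_unit -> src_changed]. ⇒ new: src_changed.
Fixed point reached. deploy_stage is concluded only by R3; R3 needs link_bin (never derived).

no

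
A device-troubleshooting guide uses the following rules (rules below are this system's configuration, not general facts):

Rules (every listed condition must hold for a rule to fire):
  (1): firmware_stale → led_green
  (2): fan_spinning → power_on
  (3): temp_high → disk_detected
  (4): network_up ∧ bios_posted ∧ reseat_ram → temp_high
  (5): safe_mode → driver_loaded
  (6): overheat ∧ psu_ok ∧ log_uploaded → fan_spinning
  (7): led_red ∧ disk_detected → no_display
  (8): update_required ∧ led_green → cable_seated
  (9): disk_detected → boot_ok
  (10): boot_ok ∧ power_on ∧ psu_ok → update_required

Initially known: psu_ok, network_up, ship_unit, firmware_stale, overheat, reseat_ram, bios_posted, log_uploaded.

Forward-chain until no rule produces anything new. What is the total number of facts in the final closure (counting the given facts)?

16

[1] (1) [firmware_stale → led_green]; (4) [network_up ∧ bios_posted ∧ reseat_ram → temp_high]; (6) [overheat ∧ psu_ok ∧ log_uploaded → fan_spinning]. ⇒ new: led_green, temp_high, fan_spinning.
[2] (2) [fan_spinning → power_on]; (3) [temp_high → disk_detected]. ⇒ new: power_on, disk_detected.
[3] (9) [disk_detected → boot_ok]. ⇒ new: boot_ok.
[4] (10) [boot_ok ∧ power_on ∧ psu_ok → update_required]. ⇒ new: update_required.
[5] (8) [update_required ∧ led_green → cable_seated]. ⇒ new: cable_seated.
Closure: {bios_posted, boot_ok, cable_seated, disk_detected, fan_spinning, firmware_stale, led_green, log_uploaded, network_up, overheat, power_on, psu_ok, reseat_ram, ship_unit, temp_high, update_required} — 16 facts.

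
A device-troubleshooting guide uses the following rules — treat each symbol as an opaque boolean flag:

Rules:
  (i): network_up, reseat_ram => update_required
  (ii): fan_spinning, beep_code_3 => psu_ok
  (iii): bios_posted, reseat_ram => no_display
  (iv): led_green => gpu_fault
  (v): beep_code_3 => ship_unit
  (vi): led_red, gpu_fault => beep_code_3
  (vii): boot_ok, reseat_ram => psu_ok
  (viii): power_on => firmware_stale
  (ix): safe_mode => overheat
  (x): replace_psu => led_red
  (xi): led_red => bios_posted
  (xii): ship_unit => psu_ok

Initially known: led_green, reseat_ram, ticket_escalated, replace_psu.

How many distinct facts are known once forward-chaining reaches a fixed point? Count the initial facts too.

Round 1 fires (iv), (x), giving gpu_fault, led_red.
Round 2 fires (vi), (xi), giving beep_code_3, bios_posted.
Round 3 fires (iii), (v), giving no_display, ship_unit.
Round 4 fires (xii), giving psu_ok.
Closure: {beep_code_3, bios_posted, gpu_fault, led_green, led_red, no_display, psu_ok, replace_psu, reseat_ram, ship_unit, ticket_escalated} — 11 facts.

11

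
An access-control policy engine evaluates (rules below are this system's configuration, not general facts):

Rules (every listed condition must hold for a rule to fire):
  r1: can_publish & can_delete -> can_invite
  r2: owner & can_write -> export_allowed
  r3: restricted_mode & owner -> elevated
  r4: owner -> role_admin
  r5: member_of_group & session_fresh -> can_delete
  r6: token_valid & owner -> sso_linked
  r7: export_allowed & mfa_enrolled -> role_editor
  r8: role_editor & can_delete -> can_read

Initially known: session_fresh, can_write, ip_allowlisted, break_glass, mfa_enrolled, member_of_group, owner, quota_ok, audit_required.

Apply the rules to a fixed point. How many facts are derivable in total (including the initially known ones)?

14

Round 1: r2 [owner & can_write -> export_allowed]; r4 [owner -> role_admin]; r5 [member_of_group & session_fresh -> can_delete]. Adds export_allowed, role_admin, can_delete.
Round 2: r7 [export_allowed & mfa_enrolled -> role_editor]. Adds role_editor.
Round 3: r8 [role_editor & can_delete -> can_read]. Adds can_read.
Closure: {audit_required, break_glass, can_delete, can_read, can_write, export_allowed, ip_allowlisted, member_of_group, mfa_enrolled, owner, quota_ok, role_admin, role_editor, session_fresh} — 14 facts.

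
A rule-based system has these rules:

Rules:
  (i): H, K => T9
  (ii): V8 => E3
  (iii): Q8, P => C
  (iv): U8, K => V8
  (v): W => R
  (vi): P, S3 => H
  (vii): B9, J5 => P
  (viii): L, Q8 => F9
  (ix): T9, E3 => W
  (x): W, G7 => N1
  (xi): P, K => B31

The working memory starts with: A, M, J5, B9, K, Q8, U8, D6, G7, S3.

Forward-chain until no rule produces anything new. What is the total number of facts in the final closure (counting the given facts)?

Round 1 — (iv), (vii), derive V8, P.
Round 2 — (ii), (iii), (vi), (xi), derive E3, C, H, B31.
Round 3 — (i), derive T9.
Round 4 — (ix), derive W.
Round 5 — (v), (x), derive R, N1.
Closure: {A, B31, B9, C, D6, E3, G7, H, J5, K, M, N1, P, Q8, R, S3, T9, U8, V8, W} — 20 facts.

20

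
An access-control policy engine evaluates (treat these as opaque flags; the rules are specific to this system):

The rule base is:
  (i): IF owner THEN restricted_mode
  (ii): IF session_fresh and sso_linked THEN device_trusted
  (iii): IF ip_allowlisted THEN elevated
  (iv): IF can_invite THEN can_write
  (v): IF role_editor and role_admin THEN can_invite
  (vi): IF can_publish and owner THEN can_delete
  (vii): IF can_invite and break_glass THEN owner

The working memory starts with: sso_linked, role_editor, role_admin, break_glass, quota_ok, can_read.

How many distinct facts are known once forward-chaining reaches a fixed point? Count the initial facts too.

[1] (v) [IF role_editor and role_admin THEN can_invite]. ⇒ new: can_invite.
[2] (iv) [IF can_invite THEN can_write]; (vii) [IF can_invite and break_glass THEN owner]. ⇒ new: can_write, owner.
[3] (i) [IF owner THEN restricted_mode]. ⇒ new: restricted_mode.
Closure: {break_glass, can_invite, can_read, can_write, owner, quota_ok, restricted_mode, role_admin, role_editor, sso_linked} — 10 facts.

10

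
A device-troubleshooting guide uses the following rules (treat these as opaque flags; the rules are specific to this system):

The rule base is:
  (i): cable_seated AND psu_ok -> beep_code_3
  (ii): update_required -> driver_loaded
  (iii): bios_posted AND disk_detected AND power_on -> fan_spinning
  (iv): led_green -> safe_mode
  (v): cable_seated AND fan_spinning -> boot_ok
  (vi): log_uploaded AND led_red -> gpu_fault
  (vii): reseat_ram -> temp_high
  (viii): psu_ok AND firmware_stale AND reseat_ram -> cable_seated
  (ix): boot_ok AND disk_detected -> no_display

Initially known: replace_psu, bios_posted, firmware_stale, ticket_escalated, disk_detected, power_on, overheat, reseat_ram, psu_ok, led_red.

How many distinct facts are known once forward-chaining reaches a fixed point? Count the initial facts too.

16

Round 1: (iii) [bios_posted AND disk_detected AND power_on -> fan_spinning]; (vii) [reseat_ram -> temp_high]; (viii) [psu_ok AND firmware_stale AND reseat_ram -> cable_seated]. Adds fan_spinning, temp_high, cable_seated.
Round 2: (i) [cable_seated AND psu_ok -> beep_code_3]; (v) [cable_seated AND fan_spinning -> boot_ok]. Adds beep_code_3, boot_ok.
Round 3: (ix) [boot_ok AND disk_detected -> no_display]. Adds no_display.
Closure: {beep_code_3, bios_posted, boot_ok, cable_seated, disk_detected, fan_spinning, firmware_stale, led_red, no_display, overheat, power_on, psu_ok, replace_psu, reseat_ram, temp_high, ticket_escalated} — 16 facts.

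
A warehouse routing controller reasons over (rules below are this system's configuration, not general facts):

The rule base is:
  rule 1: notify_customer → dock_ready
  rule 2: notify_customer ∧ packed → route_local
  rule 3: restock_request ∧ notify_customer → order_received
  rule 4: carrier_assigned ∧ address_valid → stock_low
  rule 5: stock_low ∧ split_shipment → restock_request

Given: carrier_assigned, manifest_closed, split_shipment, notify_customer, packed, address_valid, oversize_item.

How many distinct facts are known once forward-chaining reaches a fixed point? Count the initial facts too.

[1] rule 1 [notify_customer → dock_ready]; rule 2 [notify_customer ∧ packed → route_local]; rule 4 [carrier_assigned ∧ address_valid → stock_low]. ⇒ new: dock_ready, route_local, stock_low.
[2] rule 5 [stock_low ∧ split_shipment → restock_request]. ⇒ new: restock_request.
[3] rule 3 [restock_request ∧ notify_customer → order_received]. ⇒ new: order_received.
Closure: {address_valid, carrier_assigned, dock_ready, manifest_closed, notify_customer, order_received, oversize_item, packed, restock_request, route_local, split_shipment, stock_low} — 12 facts.

12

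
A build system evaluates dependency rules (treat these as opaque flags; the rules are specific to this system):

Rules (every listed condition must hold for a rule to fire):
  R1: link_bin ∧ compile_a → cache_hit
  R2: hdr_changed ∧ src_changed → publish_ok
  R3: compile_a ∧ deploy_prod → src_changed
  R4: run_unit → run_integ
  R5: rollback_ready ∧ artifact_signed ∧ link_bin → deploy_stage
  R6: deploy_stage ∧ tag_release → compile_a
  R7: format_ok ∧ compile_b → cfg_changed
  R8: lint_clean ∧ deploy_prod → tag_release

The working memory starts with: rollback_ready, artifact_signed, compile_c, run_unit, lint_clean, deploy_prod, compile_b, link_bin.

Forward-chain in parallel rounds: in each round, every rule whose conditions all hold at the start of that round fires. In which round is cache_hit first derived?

3

Round 1: R4 [run_unit → run_integ]; R5 [rollback_ready ∧ artifact_signed ∧ link_bin → deploy_stage]; R8 [lint_clean ∧ deploy_prod → tag_release]. Adds run_integ, deploy_stage, tag_release.
Round 2: R6 [deploy_stage ∧ tag_release → compile_a]. Adds compile_a.
Round 3: R1 [link_bin ∧ compile_a → cache_hit]; R3 [compile_a ∧ deploy_prod → src_changed]. Adds cache_hit, src_changed.
cache_hit first appears in round 3.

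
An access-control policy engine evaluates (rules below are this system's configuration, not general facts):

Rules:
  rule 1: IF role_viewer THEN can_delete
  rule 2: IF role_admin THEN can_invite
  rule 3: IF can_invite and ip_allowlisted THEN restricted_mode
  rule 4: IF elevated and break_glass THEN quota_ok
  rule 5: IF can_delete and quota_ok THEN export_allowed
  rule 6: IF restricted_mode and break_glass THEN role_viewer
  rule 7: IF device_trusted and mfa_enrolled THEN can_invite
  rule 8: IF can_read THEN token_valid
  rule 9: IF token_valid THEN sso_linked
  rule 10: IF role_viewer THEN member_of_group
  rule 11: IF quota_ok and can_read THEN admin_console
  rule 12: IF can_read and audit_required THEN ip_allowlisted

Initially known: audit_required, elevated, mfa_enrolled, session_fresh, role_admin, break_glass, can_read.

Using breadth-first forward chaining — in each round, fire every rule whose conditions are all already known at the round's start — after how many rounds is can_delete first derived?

[1] rule 2 [IF role_admin THEN can_invite]; rule 4 [IF elevated and break_glass THEN quota_ok]; rule 8 [IF can_read THEN token_valid]; rule 12 [IF can_read and audit_required THEN ip_allowlisted]. ⇒ new: can_invite, quota_ok, token_valid, ip_allowlisted.
[2] rule 3 [IF can_invite and ip_allowlisted THEN restricted_mode]; rule 9 [IF token_valid THEN sso_linked]; rule 11 [IF quota_ok and can_read THEN admin_console]. ⇒ new: restricted_mode, sso_linked, admin_console.
[3] rule 6 [IF restricted_mode and break_glass THEN role_viewer]. ⇒ new: role_viewer.
[4] rule 1 [IF role_viewer THEN can_delete]; rule 10 [IF role_viewer THEN member_of_group]. ⇒ new: can_delete, member_of_group.
can_delete first appears in round 4.

4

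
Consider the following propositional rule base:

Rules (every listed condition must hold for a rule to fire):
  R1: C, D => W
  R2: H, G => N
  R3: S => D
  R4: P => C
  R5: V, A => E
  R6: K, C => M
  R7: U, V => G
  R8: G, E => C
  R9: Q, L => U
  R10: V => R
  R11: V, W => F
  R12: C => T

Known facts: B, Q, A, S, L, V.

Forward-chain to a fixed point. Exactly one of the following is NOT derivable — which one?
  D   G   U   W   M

[1] R3 [S => D]; R5 [V, A => E]; R9 [Q, L => U]; R10 [V => R]. ⇒ new: D, E, U, R.
[2] R7 [U, V => G]. ⇒ new: G.
[3] R8 [G, E => C]. ⇒ new: C.
[4] R1 [C, D => W]; R12 [C => T]. ⇒ new: W, T.
[5] R11 [V, W => F]. ⇒ new: F.
Derived: D (round 1), G (round 2), U (round 1), W (round 4). M never appears in any round.

M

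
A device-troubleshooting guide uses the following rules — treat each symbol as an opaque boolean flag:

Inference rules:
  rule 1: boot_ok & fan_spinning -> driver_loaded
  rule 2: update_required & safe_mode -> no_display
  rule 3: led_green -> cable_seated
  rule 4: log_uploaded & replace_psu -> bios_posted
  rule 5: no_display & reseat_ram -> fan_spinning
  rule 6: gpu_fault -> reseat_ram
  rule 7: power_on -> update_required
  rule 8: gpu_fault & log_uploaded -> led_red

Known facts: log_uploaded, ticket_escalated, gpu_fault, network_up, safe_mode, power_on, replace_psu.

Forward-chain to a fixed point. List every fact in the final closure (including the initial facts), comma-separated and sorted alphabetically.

bios_posted, fan_spinning, gpu_fault, led_red, log_uploaded, network_up, no_display, power_on, replace_psu, reseat_ram, safe_mode, ticket_escalated, update_required

Round 1 — rule 4, rule 6, rule 7, rule 8, derive bios_posted, reseat_ram, update_required, led_red.
Round 2 — rule 2, derive no_display.
Round 3 — rule 5, derive fan_spinning.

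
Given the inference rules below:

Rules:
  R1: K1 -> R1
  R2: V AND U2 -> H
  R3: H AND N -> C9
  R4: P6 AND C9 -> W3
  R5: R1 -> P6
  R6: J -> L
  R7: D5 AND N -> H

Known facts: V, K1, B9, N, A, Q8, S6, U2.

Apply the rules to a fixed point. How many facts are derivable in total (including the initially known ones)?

13

[1] R1 [K1 -> R1]; R2 [V AND U2 -> H]. ⇒ new: R1, H.
[2] R3 [H AND N -> C9]; R5 [R1 -> P6]. ⇒ new: C9, P6.
[3] R4 [P6 AND C9 -> W3]. ⇒ new: W3.
Closure: {A, B9, C9, H, K1, N, P6, Q8, R1, S6, U2, V, W3} — 13 facts.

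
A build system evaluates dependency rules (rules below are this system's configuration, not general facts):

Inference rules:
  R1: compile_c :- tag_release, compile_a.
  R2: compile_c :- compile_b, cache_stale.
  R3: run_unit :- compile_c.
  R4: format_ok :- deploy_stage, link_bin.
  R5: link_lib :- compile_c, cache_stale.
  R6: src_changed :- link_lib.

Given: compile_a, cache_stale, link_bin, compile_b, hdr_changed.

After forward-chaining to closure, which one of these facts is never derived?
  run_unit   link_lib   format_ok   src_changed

format_ok

Round 1 — R2, derive compile_c.
Round 2 — R3, R5, derive run_unit, link_lib.
Round 3 — R6, derive src_changed.
Derived: link_lib (round 2), src_changed (round 3), run_unit (round 2). format_ok never appears in any round.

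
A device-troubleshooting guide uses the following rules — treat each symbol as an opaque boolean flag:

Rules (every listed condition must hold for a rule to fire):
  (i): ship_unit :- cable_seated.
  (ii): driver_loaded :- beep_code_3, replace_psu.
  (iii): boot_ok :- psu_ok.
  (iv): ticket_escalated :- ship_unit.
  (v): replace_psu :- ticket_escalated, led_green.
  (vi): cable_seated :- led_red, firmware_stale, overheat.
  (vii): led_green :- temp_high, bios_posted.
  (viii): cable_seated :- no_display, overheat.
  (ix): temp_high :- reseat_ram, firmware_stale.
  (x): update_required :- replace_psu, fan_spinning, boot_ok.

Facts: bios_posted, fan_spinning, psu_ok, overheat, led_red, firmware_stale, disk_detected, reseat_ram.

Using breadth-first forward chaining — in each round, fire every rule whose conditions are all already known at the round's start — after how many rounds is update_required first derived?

5

Round 1: (iii) [boot_ok :- psu_ok.]; (vi) [cable_seated :- led_red, firmware_stale, overheat.]; (ix) [temp_high :- reseat_ram, firmware_stale.]. New: boot_ok, cable_seated, temp_high.
Round 2: (i) [ship_unit :- cable_seated.]; (vii) [led_green :- temp_high, bios_posted.]. New: ship_unit, led_green.
Round 3: (iv) [ticket_escalated :- ship_unit.]. New: ticket_escalated.
Round 4: (v) [replace_psu :- ticket_escalated, led_green.]. New: replace_psu.
Round 5: (x) [update_required :- replace_psu, fan_spinning, boot_ok.]. New: update_required.
update_required first appears in round 5.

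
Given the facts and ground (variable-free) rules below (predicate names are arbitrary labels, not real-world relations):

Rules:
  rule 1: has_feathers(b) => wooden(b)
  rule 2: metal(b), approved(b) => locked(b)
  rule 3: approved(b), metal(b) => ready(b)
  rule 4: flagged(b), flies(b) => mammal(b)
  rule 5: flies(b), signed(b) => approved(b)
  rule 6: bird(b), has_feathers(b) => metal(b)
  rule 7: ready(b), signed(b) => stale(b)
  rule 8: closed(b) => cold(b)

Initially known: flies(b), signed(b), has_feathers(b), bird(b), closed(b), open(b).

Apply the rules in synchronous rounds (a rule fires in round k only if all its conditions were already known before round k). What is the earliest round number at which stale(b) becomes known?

3

Round 1 — rule 1, rule 5, rule 6, rule 8, derive wooden(b), approved(b), metal(b), cold(b).
Round 2 — rule 2, rule 3, derive locked(b), ready(b).
Round 3 — rule 7, derive stale(b).
stale(b) first appears in round 3.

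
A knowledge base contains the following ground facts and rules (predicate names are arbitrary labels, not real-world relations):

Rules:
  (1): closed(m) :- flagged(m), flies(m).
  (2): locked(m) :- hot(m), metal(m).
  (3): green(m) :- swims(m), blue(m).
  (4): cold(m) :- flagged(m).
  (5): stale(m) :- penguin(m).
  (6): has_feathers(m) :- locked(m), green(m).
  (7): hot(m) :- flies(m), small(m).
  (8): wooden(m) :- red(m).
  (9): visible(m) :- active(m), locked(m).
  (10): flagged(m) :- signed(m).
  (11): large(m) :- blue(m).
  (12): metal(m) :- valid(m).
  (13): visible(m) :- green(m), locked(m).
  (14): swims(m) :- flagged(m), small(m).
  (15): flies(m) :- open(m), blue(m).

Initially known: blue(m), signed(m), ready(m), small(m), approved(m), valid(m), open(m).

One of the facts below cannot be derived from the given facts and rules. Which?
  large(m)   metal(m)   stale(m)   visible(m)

Round 1 — (10), (11), (12), (15), derive flagged(m), large(m), metal(m), flies(m).
Round 2 — (1), (4), (7), (14), derive closed(m), cold(m), hot(m), swims(m).
Round 3 — (2), (3), derive locked(m), green(m).
Round 4 — (6), (13), derive has_feathers(m), visible(m).
Derived: large(m) (round 1), metal(m) (round 1), visible(m) (round 4). stale(m) never appears in any round.

stale(m)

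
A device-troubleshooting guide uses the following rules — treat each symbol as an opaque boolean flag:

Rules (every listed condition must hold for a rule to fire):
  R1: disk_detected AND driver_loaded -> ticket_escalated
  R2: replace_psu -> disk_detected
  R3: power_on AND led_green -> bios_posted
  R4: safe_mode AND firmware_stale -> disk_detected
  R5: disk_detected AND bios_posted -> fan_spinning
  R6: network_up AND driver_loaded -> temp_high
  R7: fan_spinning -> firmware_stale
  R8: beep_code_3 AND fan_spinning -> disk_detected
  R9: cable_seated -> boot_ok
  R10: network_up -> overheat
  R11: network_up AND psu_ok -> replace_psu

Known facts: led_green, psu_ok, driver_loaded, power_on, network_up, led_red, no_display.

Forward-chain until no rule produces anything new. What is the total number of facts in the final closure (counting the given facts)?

Round 1 — R3, R6, R10, R11, derive bios_posted, temp_high, overheat, replace_psu.
Round 2 — R2, derive disk_detected.
Round 3 — R1, R5, derive ticket_escalated, fan_spinning.
Round 4 — R7, derive firmware_stale.
Closure: {bios_posted, disk_detected, driver_loaded, fan_spinning, firmware_stale, led_green, led_red, network_up, no_display, overheat, power_on, psu_ok, replace_psu, temp_high, ticket_escalated} — 15 facts.

15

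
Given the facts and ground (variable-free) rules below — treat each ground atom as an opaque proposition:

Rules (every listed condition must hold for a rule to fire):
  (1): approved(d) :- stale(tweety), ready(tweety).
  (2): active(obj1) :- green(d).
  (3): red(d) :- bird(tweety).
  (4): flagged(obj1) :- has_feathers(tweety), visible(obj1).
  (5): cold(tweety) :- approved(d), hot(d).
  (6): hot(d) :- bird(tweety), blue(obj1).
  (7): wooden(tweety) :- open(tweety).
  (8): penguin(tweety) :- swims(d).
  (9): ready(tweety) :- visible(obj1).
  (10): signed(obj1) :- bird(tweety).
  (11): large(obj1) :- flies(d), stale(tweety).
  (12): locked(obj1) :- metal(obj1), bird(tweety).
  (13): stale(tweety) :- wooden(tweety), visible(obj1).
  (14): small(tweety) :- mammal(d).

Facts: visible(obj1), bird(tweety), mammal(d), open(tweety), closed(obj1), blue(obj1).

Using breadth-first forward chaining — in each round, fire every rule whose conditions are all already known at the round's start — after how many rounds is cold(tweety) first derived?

Round 1: (3) [red(d) :- bird(tweety).]; (6) [hot(d) :- bird(tweety), blue(obj1).]; (7) [wooden(tweety) :- open(tweety).]; (9) [ready(tweety) :- visible(obj1).]; (10) [signed(obj1) :- bird(tweety).]; (14) [small(tweety) :- mammal(d).]. New: red(d), hot(d), wooden(tweety), ready(tweety), signed(obj1), small(tweety).
Round 2: (13) [stale(tweety) :- wooden(tweety), visible(obj1).]. New: stale(tweety).
Round 3: (1) [approved(d) :- stale(tweety), ready(tweety).]. New: approved(d).
Round 4: (5) [cold(tweety) :- approved(d), hot(d).]. New: cold(tweety).
cold(tweety) first appears in round 4.

4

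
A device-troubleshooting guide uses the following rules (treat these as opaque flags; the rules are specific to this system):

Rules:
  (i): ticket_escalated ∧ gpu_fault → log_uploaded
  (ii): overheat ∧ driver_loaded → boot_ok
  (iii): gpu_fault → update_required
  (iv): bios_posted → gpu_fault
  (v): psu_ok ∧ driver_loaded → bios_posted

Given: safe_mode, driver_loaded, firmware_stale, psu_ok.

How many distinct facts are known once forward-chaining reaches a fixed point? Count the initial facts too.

Round 1 fires (v), giving bios_posted.
Round 2 fires (iv), giving gpu_fault.
Round 3 fires (iii), giving update_required.
Closure: {bios_posted, driver_loaded, firmware_stale, gpu_fault, psu_ok, safe_mode, update_required} — 7 facts.

7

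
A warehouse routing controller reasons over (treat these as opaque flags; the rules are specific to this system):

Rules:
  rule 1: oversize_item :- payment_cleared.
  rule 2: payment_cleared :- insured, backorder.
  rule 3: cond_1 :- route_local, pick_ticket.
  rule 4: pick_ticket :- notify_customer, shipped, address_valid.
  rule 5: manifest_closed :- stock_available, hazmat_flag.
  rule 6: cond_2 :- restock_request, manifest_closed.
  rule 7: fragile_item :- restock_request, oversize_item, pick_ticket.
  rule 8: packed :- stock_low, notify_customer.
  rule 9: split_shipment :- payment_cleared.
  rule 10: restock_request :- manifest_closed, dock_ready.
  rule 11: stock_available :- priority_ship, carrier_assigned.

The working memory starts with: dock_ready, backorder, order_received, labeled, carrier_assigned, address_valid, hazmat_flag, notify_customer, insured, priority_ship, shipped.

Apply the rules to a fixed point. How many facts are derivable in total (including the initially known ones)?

20

Round 1: rule 2 [payment_cleared :- insured, backorder.]; rule 4 [pick_ticket :- notify_customer, shipped, address_valid.]; rule 11 [stock_available :- priority_ship, carrier_assigned.]. Adds payment_cleared, pick_ticket, stock_available.
Round 2: rule 1 [oversize_item :- payment_cleared.]; rule 5 [manifest_closed :- stock_available, hazmat_flag.]; rule 9 [split_shipment :- payment_cleared.]. Adds oversize_item, manifest_closed, split_shipment.
Round 3: rule 10 [restock_request :- manifest_closed, dock_ready.]. Adds restock_request.
Round 4: rule 6 [cond_2 :- restock_request, manifest_closed.]; rule 7 [fragile_item :- restock_request, oversize_item, pick_ticket.]. Adds cond_2, fragile_item.
Closure: {address_valid, backorder, carrier_assigned, cond_2, dock_ready, fragile_item, hazmat_flag, insured, labeled, manifest_closed, notify_customer, order_received, oversize_item, payment_cleared, pick_ticket, priority_ship, restock_request, shipped, split_shipment, stock_available} — 20 facts.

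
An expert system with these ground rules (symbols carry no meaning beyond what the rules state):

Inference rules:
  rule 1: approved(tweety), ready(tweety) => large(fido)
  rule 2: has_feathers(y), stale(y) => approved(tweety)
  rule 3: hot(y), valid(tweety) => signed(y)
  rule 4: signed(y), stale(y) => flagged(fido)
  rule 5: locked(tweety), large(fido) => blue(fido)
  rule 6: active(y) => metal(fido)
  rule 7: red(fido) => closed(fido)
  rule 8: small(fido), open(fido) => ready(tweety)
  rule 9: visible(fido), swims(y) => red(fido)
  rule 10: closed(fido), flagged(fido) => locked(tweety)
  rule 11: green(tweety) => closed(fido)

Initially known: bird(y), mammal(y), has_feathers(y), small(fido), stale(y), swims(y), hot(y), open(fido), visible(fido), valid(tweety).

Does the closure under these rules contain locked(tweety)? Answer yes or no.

yes

Round 1 — rule 2, rule 3, rule 8, rule 9, derive approved(tweety), signed(y), ready(tweety), red(fido).
Round 2 — rule 1, rule 4, rule 7, derive large(fido), flagged(fido), closed(fido).
Round 3 — rule 10, derive locked(tweety).
Round 4 — rule 5, derive blue(fido).
locked(tweety) appears in round 3, so it is derivable.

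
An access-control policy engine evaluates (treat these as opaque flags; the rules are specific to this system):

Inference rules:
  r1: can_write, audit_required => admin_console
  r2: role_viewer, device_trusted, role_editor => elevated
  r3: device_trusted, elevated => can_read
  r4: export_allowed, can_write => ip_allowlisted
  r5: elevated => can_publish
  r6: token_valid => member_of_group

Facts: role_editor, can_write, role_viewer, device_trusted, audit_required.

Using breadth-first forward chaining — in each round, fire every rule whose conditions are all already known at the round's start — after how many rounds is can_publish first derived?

2

Round 1 — r1, r2, derive admin_console, elevated.
Round 2 — r3, r5, derive can_read, can_publish.
can_publish first appears in round 2.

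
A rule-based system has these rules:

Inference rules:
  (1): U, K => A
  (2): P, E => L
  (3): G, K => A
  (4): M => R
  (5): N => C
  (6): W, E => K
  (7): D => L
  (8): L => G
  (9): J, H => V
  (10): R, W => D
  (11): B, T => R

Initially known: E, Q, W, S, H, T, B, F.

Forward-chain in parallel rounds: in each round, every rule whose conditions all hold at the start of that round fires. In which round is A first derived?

5

Round 1: (6) [W, E => K]; (11) [B, T => R]. New: K, R.
Round 2: (10) [R, W => D]. New: D.
Round 3: (7) [D => L]. New: L.
Round 4: (8) [L => G]. New: G.
Round 5: (3) [G, K => A]. New: A.
A first appears in round 5.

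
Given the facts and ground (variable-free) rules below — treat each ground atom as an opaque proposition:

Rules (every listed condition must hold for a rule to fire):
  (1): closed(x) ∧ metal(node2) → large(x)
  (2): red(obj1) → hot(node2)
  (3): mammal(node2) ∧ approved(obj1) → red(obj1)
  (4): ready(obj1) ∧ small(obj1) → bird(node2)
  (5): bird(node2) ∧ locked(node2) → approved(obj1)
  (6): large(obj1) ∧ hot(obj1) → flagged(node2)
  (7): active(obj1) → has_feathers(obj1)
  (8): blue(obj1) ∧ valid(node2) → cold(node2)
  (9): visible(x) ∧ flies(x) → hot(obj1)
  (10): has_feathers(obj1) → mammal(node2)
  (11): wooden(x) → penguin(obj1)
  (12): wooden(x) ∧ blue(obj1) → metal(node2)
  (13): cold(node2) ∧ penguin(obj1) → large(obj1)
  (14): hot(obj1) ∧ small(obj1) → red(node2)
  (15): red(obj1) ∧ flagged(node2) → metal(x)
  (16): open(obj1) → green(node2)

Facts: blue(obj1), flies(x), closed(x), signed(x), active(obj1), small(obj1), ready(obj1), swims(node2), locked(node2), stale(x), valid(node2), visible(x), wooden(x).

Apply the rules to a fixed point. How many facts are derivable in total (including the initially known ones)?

Round 1: (4) [ready(obj1) ∧ small(obj1) → bird(node2)]; (7) [active(obj1) → has_feathers(obj1)]; (8) [blue(obj1) ∧ valid(node2) → cold(node2)]; (9) [visible(x) ∧ flies(x) → hot(obj1)]; (11) [wooden(x) → penguin(obj1)]; (12) [wooden(x) ∧ blue(obj1) → metal(node2)]. New: bird(node2), has_feathers(obj1), cold(node2), hot(obj1), penguin(obj1), metal(node2).
Round 2: (1) [closed(x) ∧ metal(node2) → large(x)]; (5) [bird(node2) ∧ locked(node2) → approved(obj1)]; (10) [has_feathers(obj1) → mammal(node2)]; (13) [cold(node2) ∧ penguin(obj1) → large(obj1)]; (14) [hot(obj1) ∧ small(obj1) → red(node2)]. New: large(x), approved(obj1), mammal(node2), large(obj1), red(node2).
Round 3: (3) [mammal(node2) ∧ approved(obj1) → red(obj1)]; (6) [large(obj1) ∧ hot(obj1) → flagged(node2)]. New: red(obj1), flagged(node2).
Round 4: (2) [red(obj1) → hot(node2)]; (15) [red(obj1) ∧ flagged(node2) → metal(x)]. New: hot(node2), metal(x).
Closure: {active(obj1), approved(obj1), bird(node2), blue(obj1), closed(x), cold(node2), flagged(node2), flies(x), has_feathers(obj1), hot(node2), hot(obj1), large(obj1), large(x), locked(node2), mammal(node2), metal(node2), metal(x), penguin(obj1), ready(obj1), red(node2), red(obj1), signed(x), small(obj1), stale(x), swims(node2), valid(node2), visible(x), wooden(x)} — 28 facts.

28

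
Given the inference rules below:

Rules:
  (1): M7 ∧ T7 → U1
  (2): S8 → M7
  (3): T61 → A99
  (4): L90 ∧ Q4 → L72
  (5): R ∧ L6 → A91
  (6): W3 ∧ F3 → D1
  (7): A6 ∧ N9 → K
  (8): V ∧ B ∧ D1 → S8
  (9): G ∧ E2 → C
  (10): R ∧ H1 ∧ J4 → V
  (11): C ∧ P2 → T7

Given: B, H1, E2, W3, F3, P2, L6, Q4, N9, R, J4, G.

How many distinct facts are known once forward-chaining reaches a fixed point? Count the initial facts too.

Round 1: (5) [R ∧ L6 → A91]; (6) [W3 ∧ F3 → D1]; (9) [G ∧ E2 → C]; (10) [R ∧ H1 ∧ J4 → V]. Adds A91, D1, C, V.
Round 2: (8) [V ∧ B ∧ D1 → S8]; (11) [C ∧ P2 → T7]. Adds S8, T7.
Round 3: (2) [S8 → M7]. Adds M7.
Round 4: (1) [M7 ∧ T7 → U1]. Adds U1.
Closure: {A91, B, C, D1, E2, F3, G, H1, J4, L6, M7, N9, P2, Q4, R, S8, T7, U1, V, W3} — 20 facts.

20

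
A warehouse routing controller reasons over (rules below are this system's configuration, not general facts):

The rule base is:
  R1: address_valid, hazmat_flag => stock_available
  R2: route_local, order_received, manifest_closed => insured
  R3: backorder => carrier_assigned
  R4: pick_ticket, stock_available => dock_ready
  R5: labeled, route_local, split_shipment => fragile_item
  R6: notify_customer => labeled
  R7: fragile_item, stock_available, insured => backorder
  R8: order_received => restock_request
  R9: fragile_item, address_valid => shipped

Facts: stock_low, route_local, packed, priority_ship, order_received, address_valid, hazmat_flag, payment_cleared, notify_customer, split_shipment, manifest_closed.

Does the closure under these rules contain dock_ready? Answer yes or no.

[1] R1 [address_valid, hazmat_flag => stock_available]; R2 [route_local, order_received, manifest_closed => insured]; R6 [notify_customer => labeled]; R8 [order_received => restock_request]. ⇒ new: stock_available, insured, labeled, restock_request.
[2] R5 [labeled, route_local, split_shipment => fragile_item]. ⇒ new: fragile_item.
[3] R7 [fragile_item, stock_available, insured => backorder]; R9 [fragile_item, address_valid => shipped]. ⇒ new: backorder, shipped.
[4] R3 [backorder => carrier_assigned]. ⇒ new: carrier_assigned.
Fixed point reached. dock_ready is concluded only by R4; R4 needs pick_ticket (never derived).

no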